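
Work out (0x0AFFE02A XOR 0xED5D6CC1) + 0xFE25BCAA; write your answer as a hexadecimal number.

First 0x0AFFE02A XOR 0xED5D6CC1 = 0xE7A28CEB.
Add column by column in base 16, right to left:
  B+A = 5 carry 1
  E+A+1 = 9 carry 1
  C+C+1 = 9 carry 1
  8+B+1 = 4 carry 1
  2+5+1 = 8
  A+2 = C
  7+E = 5 carry 1
  E+F+1 = E carry 1
  final carry 1

0x1E5C84995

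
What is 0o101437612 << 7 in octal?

7 bits is not a whole number of base-8 digits; in binary: 1000001100011111110001010 << 7 = 10000011000111111100010100000000.

0o20307742400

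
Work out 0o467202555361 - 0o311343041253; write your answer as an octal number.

Subtract column by column in base 8:
  1-3 → 6 (borrow)
  6-5-1 → 0
  3-2 → 1
  5-1 → 4
  5-4 → 1
  5-0 → 5
  2-3 → 7 (borrow)
  0-4-1 → 3 (borrow)
  2-3-1 → 6 (borrow)
  7-1-1 → 5
  6-1 → 5
  4-3 → 1

0o155637514106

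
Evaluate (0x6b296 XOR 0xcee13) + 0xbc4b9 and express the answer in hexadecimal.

0x16213e

First 0x6b296 XOR 0xcee13 = 0xa5c85.
Add column by column in base 16, right to left:
  5+9 = e
  8+b = 3 carry 1
  c+4+1 = 1 carry 1
  5+c+1 = 2 carry 1
  a+b+1 = 6 carry 1
  final carry 1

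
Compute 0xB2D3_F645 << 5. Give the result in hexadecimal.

0x165A7EC8A0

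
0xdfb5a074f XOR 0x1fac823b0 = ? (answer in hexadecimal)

XOR each hex digit independently (no carries):
  d^1=c, f^f=0, b^a=1, 5^c=9, a^8=2, 0^2=2, 7^3=4, 4^b=f, f^0=f

0xc019224ff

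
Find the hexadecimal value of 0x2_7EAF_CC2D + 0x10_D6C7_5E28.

Add column by column in base 16, right to left:
  D+8 = 5 carry 1
  2+2+1 = 5
  C+E = A carry 1
  C+5+1 = 2 carry 1
  F+7+1 = 7 carry 1
  A+C+1 = 7 carry 1
  E+6+1 = 5 carry 1
  7+D+1 = 5 carry 1
  2+0+1 = 3
  0+1 = 1

0x1355772A55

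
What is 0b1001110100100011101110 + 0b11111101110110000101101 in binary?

0b101001100011010100011011

Add column by column in base 2, right to left:
  0+1 = 1
  1+0 = 1
  1+1 = 0 carry 1
  1+1+1 = 1 carry 1
  0+0+1 = 1
  1+1 = 0 carry 1
  1+0+1 = 0 carry 1
  1+0+1 = 0 carry 1
  0+0+1 = 1
  0+0 = 0
  0+1 = 1
  1+1 = 0 carry 1
  0+0+1 = 1
  0+1 = 1
  1+1 = 0 carry 1
  0+1+1 = 0 carry 1
  1+0+1 = 0 carry 1
  1+1+1 = 1 carry 1
  1+1+1 = 1 carry 1
  0+1+1 = 0 carry 1
  0+1+1 = 0 carry 1
  1+1+1 = 1 carry 1
  0+1+1 = 0 carry 1
  final carry 1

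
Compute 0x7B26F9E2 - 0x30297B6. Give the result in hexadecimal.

0x7824622C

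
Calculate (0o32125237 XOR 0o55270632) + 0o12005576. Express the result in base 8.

0o101363203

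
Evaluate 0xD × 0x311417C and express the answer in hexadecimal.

0x27E0534C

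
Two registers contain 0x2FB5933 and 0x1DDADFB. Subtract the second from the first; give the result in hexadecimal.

0x11DAB38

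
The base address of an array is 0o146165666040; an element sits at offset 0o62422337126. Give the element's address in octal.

0o230610225166

Add column by column in base 8, right to left:
  0+6 = 6
  4+2 = 6
  0+1 = 1
  6+7 = 5 carry 1
  6+3+1 = 2 carry 1
  6+3+1 = 2 carry 1
  5+2+1 = 0 carry 1
  6+2+1 = 1 carry 1
  1+4+1 = 6
  6+2 = 0 carry 1
  4+6+1 = 3 carry 1
  1+0+1 = 2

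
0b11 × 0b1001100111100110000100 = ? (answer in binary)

Multiply each base-2 digit by 3, carrying:
  0×3 = 0 → write 0
  0×3 = 0 → write 0
  1×3 = 3 → write 1 carry 1
  0×3+1 = 1 → write 1
  0×3 = 0 → write 0
  0×3 = 0 → write 0
  0×3 = 0 → write 0
  1×3 = 3 → write 1 carry 1
  1×3+1 = 4 → write 0 carry 2
  0×3+2 = 2 → write 0 carry 1
  0×3+1 = 1 → write 1
  1×3 = 3 → write 1 carry 1
  1×3+1 = 4 → write 0 carry 2
  1×3+2 = 5 → write 1 carry 2
  1×3+2 = 5 → write 1 carry 2
  0×3+2 = 2 → write 0 carry 1
  0×3+1 = 1 → write 1
  1×3 = 3 → write 1 carry 1
  1×3+1 = 4 → write 0 carry 2
  0×3+2 = 2 → write 0 carry 1
  0×3+1 = 1 → write 1
  1×3 = 3 → write 1 carry 1
  remaining carry: 1

0b11100110110110010001100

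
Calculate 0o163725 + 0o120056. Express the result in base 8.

0o304003

Add column by column in base 8, right to left:
  5+6 = 3 carry 1
  2+5+1 = 0 carry 1
  7+0+1 = 0 carry 1
  3+0+1 = 4
  6+2 = 0 carry 1
  1+1+1 = 3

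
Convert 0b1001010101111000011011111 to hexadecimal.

0x12AF0DF

Group the bits into nibbles: 0001 0010 1010 1111 0000 1101 1111 → 12AF0DF.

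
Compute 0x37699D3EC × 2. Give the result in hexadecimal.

Multiply each base-16 digit by 2, carrying:
  C×2 = 24 → write 8 carry 1
  E×2+1 = 29 → write D carry 1
  3×2+1 = 7 → write 7
  D×2 = 26 → write A carry 1
  9×2+1 = 19 → write 3 carry 1
  9×2+1 = 19 → write 3 carry 1
  6×2+1 = 13 → write D
  7×2 = 14 → write E
  3×2 = 6 → write 6

0x6ED33A7D8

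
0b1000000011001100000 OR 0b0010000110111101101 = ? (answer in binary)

0b1010000111111101101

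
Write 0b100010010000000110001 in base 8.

0o4220061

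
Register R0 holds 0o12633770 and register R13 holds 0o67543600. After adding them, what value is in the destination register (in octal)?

0o102377570

Add column by column in base 8, right to left:
  0+0 = 0
  7+0 = 7
  7+6 = 5 carry 1
  3+3+1 = 7
  3+4 = 7
  6+5 = 3 carry 1
  2+7+1 = 2 carry 1
  1+6+1 = 0 carry 1
  final carry 1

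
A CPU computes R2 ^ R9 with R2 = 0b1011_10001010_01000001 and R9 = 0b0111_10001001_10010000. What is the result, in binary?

XOR bit by bit (1 where the bits differ):
  10111000101001000001
^ 01111000100110010000
= 11000000001111010001

0b11000000001111010001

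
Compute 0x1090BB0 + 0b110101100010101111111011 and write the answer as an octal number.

0o167633653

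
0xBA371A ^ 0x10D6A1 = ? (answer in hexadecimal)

XOR each hex digit independently (no carries):
  B^1=A, A^0=A, 3^D=E, 7^6=1, 1^A=B, A^1=B

0xAAE1BB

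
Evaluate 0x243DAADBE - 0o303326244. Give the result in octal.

0o110063200432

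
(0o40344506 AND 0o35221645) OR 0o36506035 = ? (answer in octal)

0o40344506 AND 0o35221645 = 0o00200404.
Then OR with 0o36506035.

0o36706435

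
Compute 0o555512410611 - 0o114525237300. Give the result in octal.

Subtract column by column in base 8:
  1-0 → 1
  1-0 → 1
  6-3 → 3
  0-7 → 1 (borrow)
  1-3-1 → 5 (borrow)
  4-2-1 → 1
  2-5 → 5 (borrow)
  1-2-1 → 6 (borrow)
  5-5-1 → 7 (borrow)
  5-4-1 → 0
  5-1 → 4
  5-1 → 4

0o440765151311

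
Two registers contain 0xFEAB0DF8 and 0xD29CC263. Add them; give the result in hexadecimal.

0x1D147D05B

Add column by column in base 16, right to left:
  8+3 = B
  F+6 = 5 carry 1
  D+2+1 = 0 carry 1
  0+C+1 = D
  B+C = 7 carry 1
  A+9+1 = 4 carry 1
  E+2+1 = 1 carry 1
  F+D+1 = D carry 1
  final carry 1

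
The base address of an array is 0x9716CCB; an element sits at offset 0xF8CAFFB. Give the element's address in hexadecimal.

Add column by column in base 16, right to left:
  B+B = 6 carry 1
  C+F+1 = C carry 1
  C+F+1 = C carry 1
  6+A+1 = 1 carry 1
  1+C+1 = E
  7+8 = F
  9+F = 8 carry 1
  final carry 1

0x18FE1CC6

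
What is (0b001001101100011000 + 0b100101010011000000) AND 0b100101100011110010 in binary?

0b100100100011010000

Add column by column in base 2, right to left:
  0+0 = 0
  0+0 = 0
  0+0 = 0
  1+0 = 1
  1+0 = 1
  0+0 = 0
  0+1 = 1
  0+1 = 1
  1+0 = 1
  1+0 = 1
  0+1 = 1
  1+0 = 1
  1+1 = 0 carry 1
  0+0+1 = 1
  0+1 = 1
  1+0 = 1
  0+0 = 0
  0+1 = 1
Sum = 0b101110111111011000; now AND with 0b100101100011110010:
  101110111111011000
& 100101100011110010
= 100100100011010000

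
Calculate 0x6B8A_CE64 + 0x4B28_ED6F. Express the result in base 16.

Add column by column in base 16, right to left:
  4+F = 3 carry 1
  6+6+1 = D
  E+D = B carry 1
  C+E+1 = B carry 1
  A+8+1 = 3 carry 1
  8+2+1 = B
  B+B = 6 carry 1
  6+4+1 = B

0xB6B3BBD3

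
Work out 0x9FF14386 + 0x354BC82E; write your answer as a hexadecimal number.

Add column by column in base 16, right to left:
  6+E = 4 carry 1
  8+2+1 = B
  3+8 = B
  4+C = 0 carry 1
  1+B+1 = D
  F+4 = 3 carry 1
  F+5+1 = 5 carry 1
  9+3+1 = D

0xD53D0BB4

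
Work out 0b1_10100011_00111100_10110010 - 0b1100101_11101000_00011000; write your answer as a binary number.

0b1001111010101010010011010

Subtract column by column in base 2:
  0-0 → 0
  1-0 → 1
  0-0 → 0
  0-1 → 1 (borrow)
  1-1-1 → 1 (borrow)
  1-0-1 → 0
  0-0 → 0
  1-0 → 1
  0-0 → 0
  0-0 → 0
  1-0 → 1
  1-1 → 0
  1-0 → 1
  1-1 → 0
  0-1 → 1 (borrow)
  0-1-1 → 0 (borrow)
  1-1-1 → 1 (borrow)
  1-0-1 → 0
  0-1 → 1 (borrow)
  0-0-1 → 1 (borrow)
  0-0-1 → 1 (borrow)
  1-1-1 → 1 (borrow)
  0-1-1 → 0 (borrow)
  1-0-1 → 0
  1-0 → 1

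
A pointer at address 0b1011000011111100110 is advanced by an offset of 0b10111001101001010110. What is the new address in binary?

Add column by column in base 2, right to left:
  0+0 = 0
  1+1 = 0 carry 1
  1+1+1 = 1 carry 1
  0+0+1 = 1
  0+1 = 1
  1+0 = 1
  1+1 = 0 carry 1
  1+0+1 = 0 carry 1
  1+0+1 = 0 carry 1
  1+1+1 = 1 carry 1
  1+0+1 = 0 carry 1
  0+1+1 = 0 carry 1
  0+1+1 = 0 carry 1
  0+0+1 = 1
  0+0 = 0
  1+1 = 0 carry 1
  1+1+1 = 1 carry 1
  0+1+1 = 0 carry 1
  1+0+1 = 0 carry 1
  0+1+1 = 0 carry 1
  final carry 1

0b100010010001000111100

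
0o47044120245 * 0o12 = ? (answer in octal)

0o606551443162

Multiply each base-8 digit by 10, carrying:
  5×10 = 50 → write 2 carry 6
  4×10+6 = 46 → write 6 carry 5
  2×10+5 = 25 → write 1 carry 3
  0×10+3 = 3 → write 3
  2×10 = 20 → write 4 carry 2
  1×10+2 = 12 → write 4 carry 1
  4×10+1 = 41 → write 1 carry 5
  4×10+5 = 45 → write 5 carry 5
  0×10+5 = 5 → write 5
  7×10 = 70 → write 6 carry 8
  4×10+8 = 48 → write 0 carry 6
  remaining carry: 6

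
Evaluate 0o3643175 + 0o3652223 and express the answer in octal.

0o7515420

Add column by column in base 8, right to left:
  5+3 = 0 carry 1
  7+2+1 = 2 carry 1
  1+2+1 = 4
  3+2 = 5
  4+5 = 1 carry 1
  6+6+1 = 5 carry 1
  3+3+1 = 7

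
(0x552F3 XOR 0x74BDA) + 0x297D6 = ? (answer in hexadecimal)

0x4B0FF

First 0x552F3 XOR 0x74BDA = 0x21929.
Add column by column in base 16, right to left:
  9+6 = F
  2+D = F
  9+7 = 0 carry 1
  1+9+1 = B
  2+2 = 4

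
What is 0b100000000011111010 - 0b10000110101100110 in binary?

Subtract column by column in base 2:
  0-0 → 0
  1-1 → 0
  0-1 → 1 (borrow)
  1-0-1 → 0
  1-0 → 1
  1-1 → 0
  1-1 → 0
  1-0 → 1
  0-1 → 1 (borrow)
  0-0-1 → 1 (borrow)
  0-1-1 → 0 (borrow)
  0-1-1 → 0 (borrow)
  0-0-1 → 1 (borrow)
  0-0-1 → 1 (borrow)
  0-0-1 → 1 (borrow)
  0-0-1 → 1 (borrow)
  0-1-1 → 0 (borrow)
  1-0-1 → 0

0b1111001110010100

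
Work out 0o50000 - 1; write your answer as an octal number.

0o47777

The trailing 4 digits are 0, so subtracting 1 borrows through: they become 7 and the next digit up decrements.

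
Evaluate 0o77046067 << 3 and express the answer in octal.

Shifting left by 3 bits = 1 oct digit: append 1 zero.

0o770460670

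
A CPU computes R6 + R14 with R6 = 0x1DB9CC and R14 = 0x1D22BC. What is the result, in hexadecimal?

Add column by column in base 16, right to left:
  C+C = 8 carry 1
  C+B+1 = 8 carry 1
  9+2+1 = C
  B+2 = D
  D+D = A carry 1
  1+1+1 = 3

0x3ADC88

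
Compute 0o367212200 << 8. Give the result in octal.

8 bits is not a whole number of base-8 digits; in binary: 11110111010001010010000000 << 8 = 1111011101000101001000000000000000.

0o173505100000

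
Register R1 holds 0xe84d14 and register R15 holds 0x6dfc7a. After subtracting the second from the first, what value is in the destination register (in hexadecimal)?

0x7a509a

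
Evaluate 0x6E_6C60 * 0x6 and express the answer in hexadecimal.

0x2968A40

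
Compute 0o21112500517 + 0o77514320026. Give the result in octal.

0o120627020545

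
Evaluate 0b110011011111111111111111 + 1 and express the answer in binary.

The trailing 17 digits are 1 (max in base 2), so adding 1 cascades: they roll to 0 and the next digit up increments.

0b110011100000000000000000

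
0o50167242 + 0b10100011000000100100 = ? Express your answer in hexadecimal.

0xAB1EC6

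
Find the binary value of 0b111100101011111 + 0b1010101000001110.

Add column by column in base 2, right to left:
  1+0 = 1
  1+1 = 0 carry 1
  1+1+1 = 1 carry 1
  1+1+1 = 1 carry 1
  1+0+1 = 0 carry 1
  0+0+1 = 1
  1+0 = 1
  0+0 = 0
  1+0 = 1
  0+1 = 1
  0+0 = 0
  1+1 = 0 carry 1
  1+0+1 = 0 carry 1
  1+1+1 = 1 carry 1
  1+0+1 = 0 carry 1
  0+1+1 = 0 carry 1
  final carry 1

0b10010001101101101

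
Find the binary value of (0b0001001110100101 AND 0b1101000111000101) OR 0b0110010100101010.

0b111010110101111

0b0001001110100101 AND 0b1101000111000101 = 0b0001000110000101.
Then OR with 0b0110010100101010.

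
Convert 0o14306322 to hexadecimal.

Each octal digit is 3 bits: 1=001 4=100 3=011 0=000 6=110 3=011 2=010 2=010.
Group the bits into nibbles: 0011 0001 1000 1100 1101 0010 → 318CD2.

0x318CD2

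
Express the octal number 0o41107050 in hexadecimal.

Each octal digit is 3 bits: 4=100 1=001 1=001 0=000 7=111 0=000 5=101 0=000.
Group the bits into nibbles: 1000 0100 1000 1110 0010 1000 → 848E28.

0x848E28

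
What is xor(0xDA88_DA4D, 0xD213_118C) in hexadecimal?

0x089BCBC1

XOR each hex digit independently (no carries):
  D^D=0, A^2=8, 8^1=9, 8^3=B, D^1=C, A^1=B, 4^8=C, D^C=1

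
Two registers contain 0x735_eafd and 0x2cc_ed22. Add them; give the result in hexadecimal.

Add column by column in base 16, right to left:
  d+2 = f
  f+2 = 1 carry 1
  a+d+1 = 8 carry 1
  e+e+1 = d carry 1
  5+c+1 = 2 carry 1
  3+c+1 = 0 carry 1
  7+2+1 = a

0xa02d81f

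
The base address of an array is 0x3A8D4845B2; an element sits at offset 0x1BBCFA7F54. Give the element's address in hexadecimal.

Add column by column in base 16, right to left:
  2+4 = 6
  B+5 = 0 carry 1
  5+F+1 = 5 carry 1
  4+7+1 = C
  8+A = 2 carry 1
  4+F+1 = 4 carry 1
  D+C+1 = A carry 1
  8+B+1 = 4 carry 1
  A+B+1 = 6 carry 1
  3+1+1 = 5

0x564A42C506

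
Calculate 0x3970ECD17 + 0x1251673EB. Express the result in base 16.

Add column by column in base 16, right to left:
  7+B = 2 carry 1
  1+E+1 = 0 carry 1
  D+3+1 = 1 carry 1
  C+7+1 = 4 carry 1
  E+6+1 = 5 carry 1
  0+1+1 = 2
  7+5 = C
  9+2 = B
  3+1 = 4

0x4BC254102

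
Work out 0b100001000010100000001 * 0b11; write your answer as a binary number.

Multiply each base-2 digit by 3, carrying:
  1×3 = 3 → write 1 carry 1
  0×3+1 = 1 → write 1
  0×3 = 0 → write 0
  0×3 = 0 → write 0
  0×3 = 0 → write 0
  0×3 = 0 → write 0
  0×3 = 0 → write 0
  0×3 = 0 → write 0
  1×3 = 3 → write 1 carry 1
  0×3+1 = 1 → write 1
  1×3 = 3 → write 1 carry 1
  0×3+1 = 1 → write 1
  0×3 = 0 → write 0
  0×3 = 0 → write 0
  0×3 = 0 → write 0
  1×3 = 3 → write 1 carry 1
  0×3+1 = 1 → write 1
  0×3 = 0 → write 0
  0×3 = 0 → write 0
  0×3 = 0 → write 0
  1×3 = 3 → write 1 carry 1
  remaining carry: 1

0b1100011000111100000011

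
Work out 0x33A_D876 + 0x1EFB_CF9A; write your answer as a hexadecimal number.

Add column by column in base 16, right to left:
  6+A = 0 carry 1
  7+9+1 = 1 carry 1
  8+F+1 = 8 carry 1
  D+C+1 = A carry 1
  A+B+1 = 6 carry 1
  3+F+1 = 3 carry 1
  3+E+1 = 2 carry 1
  0+1+1 = 2

0x2236A810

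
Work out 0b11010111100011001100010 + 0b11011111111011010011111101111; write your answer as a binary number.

0b11100011010010110111001010001

Add column by column in base 2, right to left:
  0+1 = 1
  1+1 = 0 carry 1
  0+1+1 = 0 carry 1
  0+1+1 = 0 carry 1
  0+0+1 = 1
  1+1 = 0 carry 1
  1+1+1 = 1 carry 1
  0+1+1 = 0 carry 1
  0+1+1 = 0 carry 1
  1+1+1 = 1 carry 1
  1+1+1 = 1 carry 1
  0+0+1 = 1
  0+0 = 0
  0+1 = 1
  1+0 = 1
  1+1 = 0 carry 1
  1+1+1 = 1 carry 1
  1+0+1 = 0 carry 1
  0+1+1 = 0 carry 1
  1+1+1 = 1 carry 1
  0+1+1 = 0 carry 1
  1+1+1 = 1 carry 1
  1+1+1 = 1 carry 1
  0+1+1 = 0 carry 1
  0+1+1 = 0 carry 1
  0+1+1 = 0 carry 1
  0+0+1 = 1
  0+1 = 1
  0+1 = 1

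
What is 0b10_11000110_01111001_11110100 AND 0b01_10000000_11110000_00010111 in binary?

0b00100000000111000000010100

AND bit by bit (1 only where both bits are 1):
  10110001100111100111110100
& 01100000001111000000010111
= 00100000000111000000010100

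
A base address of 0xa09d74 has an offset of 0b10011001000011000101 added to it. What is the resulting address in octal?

0xa09d74 = 0o50116564 in octal.
0b10011001000011000101 = 0o2310305 in octal.
Add column by column in base 8, right to left:
  4+5 = 1 carry 1
  6+0+1 = 7
  5+3 = 0 carry 1
  6+0+1 = 7
  1+1 = 2
  1+3 = 4
  0+2 = 2
  5+0 = 5

0o52427071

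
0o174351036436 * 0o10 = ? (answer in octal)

Multiply each base-8 digit by 8, carrying:
  6×8 = 48 → write 0 carry 6
  3×8+6 = 30 → write 6 carry 3
  4×8+3 = 35 → write 3 carry 4
  6×8+4 = 52 → write 4 carry 6
  3×8+6 = 30 → write 6 carry 3
  0×8+3 = 3 → write 3
  1×8 = 8 → write 0 carry 1
  5×8+1 = 41 → write 1 carry 5
  3×8+5 = 29 → write 5 carry 3
  4×8+3 = 35 → write 3 carry 4
  7×8+4 = 60 → write 4 carry 7
  1×8+7 = 15 → write 7 carry 1
  remaining carry: 1

0o1743510364360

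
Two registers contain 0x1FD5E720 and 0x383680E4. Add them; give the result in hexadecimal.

Add column by column in base 16, right to left:
  0+4 = 4
  2+E = 0 carry 1
  7+0+1 = 8
  E+8 = 6 carry 1
  5+6+1 = C
  D+3 = 0 carry 1
  F+8+1 = 8 carry 1
  1+3+1 = 5

0x580C6804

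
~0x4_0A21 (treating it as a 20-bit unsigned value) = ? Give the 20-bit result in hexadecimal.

Each hex digit d becomes F−d:
  4→B, 0→F, A→5, 2→D, 1→E

0xBF5DE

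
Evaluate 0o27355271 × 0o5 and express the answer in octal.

0o165242635

Multiply each base-8 digit by 5, carrying:
  1×5 = 5 → write 5
  7×5 = 35 → write 3 carry 4
  2×5+4 = 14 → write 6 carry 1
  5×5+1 = 26 → write 2 carry 3
  5×5+3 = 28 → write 4 carry 3
  3×5+3 = 18 → write 2 carry 2
  7×5+2 = 37 → write 5 carry 4
  2×5+4 = 14 → write 6 carry 1
  remaining carry: 1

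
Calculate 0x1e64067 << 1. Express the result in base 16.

1 bits is not a whole number of base-16 digits; in binary: 1111001100100000001100111 << 1 = 11110011001000000011001110.

0x3cc80ce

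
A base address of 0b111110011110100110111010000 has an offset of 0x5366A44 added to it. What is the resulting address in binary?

0x5366A44 = 0b101001101100110101001000100 in binary.
Add column by column in base 2, right to left:
  0+0 = 0
  0+0 = 0
  0+1 = 1
  0+0 = 0
  1+0 = 1
  0+0 = 0
  1+1 = 0 carry 1
  1+0+1 = 0 carry 1
  1+0+1 = 0 carry 1
  0+1+1 = 0 carry 1
  1+0+1 = 0 carry 1
  1+1+1 = 1 carry 1
  0+0+1 = 1
  0+1 = 1
  1+1 = 0 carry 1
  0+0+1 = 1
  1+0 = 1
  1+1 = 0 carry 1
  1+1+1 = 1 carry 1
  1+0+1 = 0 carry 1
  0+1+1 = 0 carry 1
  0+1+1 = 0 carry 1
  1+0+1 = 0 carry 1
  1+0+1 = 0 carry 1
  1+1+1 = 1 carry 1
  1+0+1 = 0 carry 1
  1+1+1 = 1 carry 1
  final carry 1

0b1101000001011011100000010100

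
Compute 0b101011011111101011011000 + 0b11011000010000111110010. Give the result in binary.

0b1000110100001110011001010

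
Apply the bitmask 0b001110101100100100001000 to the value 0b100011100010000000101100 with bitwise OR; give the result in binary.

0b101111101110100100101100

OR bit by bit (1 where either bit is 1):
  100011100010000000101100
| 001110101100100100001000
= 101111101110100100101100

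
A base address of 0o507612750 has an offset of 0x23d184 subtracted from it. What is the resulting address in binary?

0b100111110110100010001100100

0o507612750 = 0b101000111110001010111101000 in binary.
0x23d184 = 0b1000111101000110000100 in binary.
Subtract column by column in base 2:
  0-0 → 0
  0-0 → 0
  0-1 → 1 (borrow)
  1-0-1 → 0
  0-0 → 0
  1-0 → 1
  1-0 → 1
  1-1 → 0
  1-1 → 0
  0-0 → 0
  1-0 → 1
  0-0 → 0
  1-1 → 0
  0-0 → 0
  0-1 → 1 (borrow)
  0-1-1 → 0 (borrow)
  1-1-1 → 1 (borrow)
  1-1-1 → 1 (borrow)
  1-0-1 → 0
  1-0 → 1
  1-0 → 1
  0-1 → 1 (borrow)
  0-0-1 → 1 (borrow)
  0-0-1 → 1 (borrow)
  1-0-1 → 0
  0-0 → 0
  1-0 → 1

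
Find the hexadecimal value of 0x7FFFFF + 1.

The trailing 5 digits are F (max in base 16), so adding 1 cascades: they roll to 0 and the next digit up increments.

0x800000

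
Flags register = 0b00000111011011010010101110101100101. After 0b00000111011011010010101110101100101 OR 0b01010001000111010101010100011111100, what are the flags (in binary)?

0b01010111011111010111111110111111101

OR bit by bit (1 where either bit is 1):
  00000111011011010010101110101100101
| 01010001000111010101010100011111100
= 01010111011111010111111110111111101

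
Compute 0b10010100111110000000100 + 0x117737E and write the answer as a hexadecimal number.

0b10010100111110000000100 = 0x4A7C04 in hexadecimal.
Add column by column in base 16, right to left:
  4+E = 2 carry 1
  0+7+1 = 8
  C+3 = F
  7+7 = E
  A+7 = 1 carry 1
  4+1+1 = 6
  0+1 = 1

0x161EF82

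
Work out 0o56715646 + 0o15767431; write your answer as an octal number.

0o74705277

Add column by column in base 8, right to left:
  6+1 = 7
  4+3 = 7
  6+4 = 2 carry 1
  5+7+1 = 5 carry 1
  1+6+1 = 0 carry 1
  7+7+1 = 7 carry 1
  6+5+1 = 4 carry 1
  5+1+1 = 7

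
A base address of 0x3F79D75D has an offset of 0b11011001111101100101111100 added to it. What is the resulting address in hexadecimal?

0b11011001111101100101111100 = 0x367D97C in hexadecimal.
Add column by column in base 16, right to left:
  D+C = 9 carry 1
  5+7+1 = D
  7+9 = 0 carry 1
  D+D+1 = B carry 1
  9+7+1 = 1 carry 1
  7+6+1 = E
  F+3 = 2 carry 1
  3+0+1 = 4

0x42E1B0D9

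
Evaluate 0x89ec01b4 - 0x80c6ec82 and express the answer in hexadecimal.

0x9251532

Subtract column by column in base 16:
  4-2 → 2
  b-8 → 3
  1-c → 5 (borrow)
  0-e-1 → 1 (borrow)
  c-6-1 → 5
  e-c → 2
  9-0 → 9
  8-8 → 0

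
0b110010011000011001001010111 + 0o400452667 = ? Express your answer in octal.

0b110010011000011001001010111 = 0o623031127 in octal.
Add column by column in base 8, right to left:
  7+7 = 6 carry 1
  2+6+1 = 1 carry 1
  1+6+1 = 0 carry 1
  1+2+1 = 4
  3+5 = 0 carry 1
  0+4+1 = 5
  3+0 = 3
  2+0 = 2
  6+4 = 2 carry 1
  final carry 1

0o1223504016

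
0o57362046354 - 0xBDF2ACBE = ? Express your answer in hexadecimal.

0o57362046354 = 0x17BC84CEC in hexadecimal.
Subtract column by column in base 16:
  C-E → E (borrow)
  E-B-1 → 2
  C-C → 0
  4-A → A (borrow)
  8-2-1 → 5
  C-F → D (borrow)
  B-D-1 → D (borrow)
  7-B-1 → B (borrow)
  1-0-1 → 0

0xBDD5A02E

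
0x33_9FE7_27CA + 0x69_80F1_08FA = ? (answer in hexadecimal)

0x9D20D830C4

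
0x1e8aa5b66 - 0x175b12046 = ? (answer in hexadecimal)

0x72f93b20

Subtract column by column in base 16:
  6-6 → 0
  6-4 → 2
  b-0 → b
  5-2 → 3
  a-1 → 9
  a-b → f (borrow)
  8-5-1 → 2
  e-7 → 7
  1-1 → 0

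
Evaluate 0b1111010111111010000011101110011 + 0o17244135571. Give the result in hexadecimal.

0b1111010111111010000011101110011 = 0x7afd0773 in hexadecimal.
0o17244135571 = 0x7a90bb79 in hexadecimal.
Add column by column in base 16, right to left:
  3+9 = c
  7+7 = e
  7+b = 2 carry 1
  0+b+1 = c
  d+0 = d
  f+9 = 8 carry 1
  a+a+1 = 5 carry 1
  7+7+1 = f

0xf58dc2ec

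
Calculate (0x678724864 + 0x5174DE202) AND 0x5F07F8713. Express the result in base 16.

0x180400202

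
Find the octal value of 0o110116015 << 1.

1 bits is not a whole number of base-8 digits; in binary: 1001000001001110000001101 << 1 = 10010000010011100000011010.

0o220234032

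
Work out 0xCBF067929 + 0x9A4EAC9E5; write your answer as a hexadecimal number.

Add column by column in base 16, right to left:
  9+5 = E
  2+E = 0 carry 1
  9+9+1 = 3 carry 1
  7+C+1 = 4 carry 1
  6+A+1 = 1 carry 1
  0+E+1 = F
  F+4 = 3 carry 1
  B+A+1 = 6 carry 1
  C+9+1 = 6 carry 1
  final carry 1

0x1663F1430E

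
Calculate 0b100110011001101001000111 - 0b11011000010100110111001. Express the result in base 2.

Subtract column by column in base 2:
  1-1 → 0
  1-0 → 1
  1-0 → 1
  0-1 → 1 (borrow)
  0-1-1 → 0 (borrow)
  0-1-1 → 0 (borrow)
  1-0-1 → 0
  0-1 → 1 (borrow)
  0-1-1 → 0 (borrow)
  1-0-1 → 0
  0-0 → 0
  1-1 → 0
  1-0 → 1
  0-1 → 1 (borrow)
  0-0-1 → 1 (borrow)
  1-0-1 → 0
  1-0 → 1
  0-0 → 0
  0-1 → 1 (borrow)
  1-1-1 → 1 (borrow)
  1-0-1 → 0
  0-1 → 1 (borrow)
  0-1-1 → 0 (borrow)
  1-0-1 → 0

0b1011010111000010001110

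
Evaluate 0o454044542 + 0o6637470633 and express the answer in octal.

Add column by column in base 8, right to left:
  2+3 = 5
  4+3 = 7
  5+6 = 3 carry 1
  4+0+1 = 5
  4+7 = 3 carry 1
  0+4+1 = 5
  4+7 = 3 carry 1
  5+3+1 = 1 carry 1
  4+6+1 = 3 carry 1
  0+6+1 = 7

0o7313535375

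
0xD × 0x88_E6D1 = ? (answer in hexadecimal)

Multiply each base-16 digit by 13, carrying:
  1×13 = 13 → write D
  D×13 = 169 → write 9 carry 10
  6×13+10 = 88 → write 8 carry 5
  E×13+5 = 187 → write B carry 11
  8×13+11 = 115 → write 3 carry 7
  8×13+7 = 111 → write F carry 6
  remaining carry: 6

0x6F3B89D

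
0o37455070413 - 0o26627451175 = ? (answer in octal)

0o10625417216

Subtract column by column in base 8:
  3-5 → 6 (borrow)
  1-7-1 → 1 (borrow)
  4-1-1 → 2
  0-1 → 7 (borrow)
  7-5-1 → 1
  0-4 → 4 (borrow)
  5-7-1 → 5 (borrow)
  5-2-1 → 2
  4-6 → 6 (borrow)
  7-6-1 → 0
  3-2 → 1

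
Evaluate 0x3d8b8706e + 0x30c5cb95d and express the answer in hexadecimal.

Add column by column in base 16, right to left:
  e+d = b carry 1
  6+5+1 = c
  0+9 = 9
  7+b = 2 carry 1
  8+c+1 = 5 carry 1
  b+5+1 = 1 carry 1
  8+c+1 = 5 carry 1
  d+0+1 = e
  3+3 = 6

0x6e51529cb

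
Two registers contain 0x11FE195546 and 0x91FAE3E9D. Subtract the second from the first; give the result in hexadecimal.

Subtract column by column in base 16:
  6-D → 9 (borrow)
  4-9-1 → A (borrow)
  5-E-1 → 6 (borrow)
  5-3-1 → 1
  9-E → B (borrow)
  1-A-1 → 6 (borrow)
  E-F-1 → E (borrow)
  F-1-1 → D
  1-9 → 8 (borrow)
  1-0-1 → 0

0x8DE6B16A9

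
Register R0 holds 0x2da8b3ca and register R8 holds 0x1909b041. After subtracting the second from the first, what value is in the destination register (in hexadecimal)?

0x149f0389

Subtract column by column in base 16:
  a-1 → 9
  c-4 → 8
  3-0 → 3
  b-b → 0
  8-9 → f (borrow)
  a-0-1 → 9
  d-9 → 4
  2-1 → 1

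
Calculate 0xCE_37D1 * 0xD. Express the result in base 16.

0xA78D59D

Multiply each base-16 digit by 13, carrying:
  1×13 = 13 → write D
  D×13 = 169 → write 9 carry 10
  7×13+10 = 101 → write 5 carry 6
  3×13+6 = 45 → write D carry 2
  E×13+2 = 184 → write 8 carry 11
  C×13+11 = 167 → write 7 carry 10
  remaining carry: A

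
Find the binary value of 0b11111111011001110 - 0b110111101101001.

Subtract column by column in base 2:
  0-1 → 1 (borrow)
  1-0-1 → 0
  1-0 → 1
  1-1 → 0
  0-0 → 0
  0-1 → 1 (borrow)
  1-1-1 → 1 (borrow)
  1-0-1 → 0
  0-1 → 1 (borrow)
  1-1-1 → 1 (borrow)
  1-1-1 → 1 (borrow)
  1-1-1 → 1 (borrow)
  1-0-1 → 0
  1-1 → 0
  1-1 → 0
  1-0 → 1
  1-0 → 1

0b11000111101100101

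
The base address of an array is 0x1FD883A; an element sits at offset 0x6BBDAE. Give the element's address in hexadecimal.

0x26945E8

Add column by column in base 16, right to left:
  A+E = 8 carry 1
  3+A+1 = E
  8+D = 5 carry 1
  8+B+1 = 4 carry 1
  D+B+1 = 9 carry 1
  F+6+1 = 6 carry 1
  1+0+1 = 2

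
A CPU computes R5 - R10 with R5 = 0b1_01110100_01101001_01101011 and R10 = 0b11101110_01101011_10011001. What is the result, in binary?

Subtract column by column in base 2:
  1-1 → 0
  1-0 → 1
  0-0 → 0
  1-1 → 0
  0-1 → 1 (borrow)
  1-0-1 → 0
  1-0 → 1
  0-1 → 1 (borrow)
  1-1-1 → 1 (borrow)
  0-1-1 → 0 (borrow)
  0-0-1 → 1 (borrow)
  1-1-1 → 1 (borrow)
  0-0-1 → 1 (borrow)
  1-1-1 → 1 (borrow)
  1-1-1 → 1 (borrow)
  0-0-1 → 1 (borrow)
  0-0-1 → 1 (borrow)
  0-1-1 → 0 (borrow)
  1-1-1 → 1 (borrow)
  0-1-1 → 0 (borrow)
  1-0-1 → 0
  1-1 → 0
  1-1 → 0
  0-1 → 1 (borrow)
  1-0-1 → 0

0b100001011111110111010010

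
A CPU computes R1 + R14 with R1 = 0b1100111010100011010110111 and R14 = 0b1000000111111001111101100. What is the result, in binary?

Add column by column in base 2, right to left:
  1+0 = 1
  1+0 = 1
  1+1 = 0 carry 1
  0+1+1 = 0 carry 1
  1+0+1 = 0 carry 1
  1+1+1 = 1 carry 1
  0+1+1 = 0 carry 1
  1+1+1 = 1 carry 1
  0+1+1 = 0 carry 1
  1+1+1 = 1 carry 1
  1+0+1 = 0 carry 1
  0+0+1 = 1
  0+1 = 1
  0+1 = 1
  1+1 = 0 carry 1
  0+1+1 = 0 carry 1
  1+1+1 = 1 carry 1
  0+1+1 = 0 carry 1
  1+0+1 = 0 carry 1
  1+0+1 = 0 carry 1
  1+0+1 = 0 carry 1
  0+0+1 = 1
  0+0 = 0
  1+0 = 1
  1+1 = 0 carry 1
  final carry 1

0b10101000010011101010100011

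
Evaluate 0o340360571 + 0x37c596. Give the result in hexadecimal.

0x3b9a70f

0o340360571 = 0x381e179 in hexadecimal.
Add column by column in base 16, right to left:
  9+6 = f
  7+9 = 0 carry 1
  1+5+1 = 7
  e+c = a carry 1
  1+7+1 = 9
  8+3 = b
  3+0 = 3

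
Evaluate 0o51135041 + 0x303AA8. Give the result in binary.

0o51135041 = 0b101001001011101000100001 in binary.
0x303AA8 = 0b1100000011101010101000 in binary.
Add column by column in base 2, right to left:
  1+0 = 1
  0+0 = 0
  0+0 = 0
  0+1 = 1
  0+0 = 0
  1+1 = 0 carry 1
  0+0+1 = 1
  0+1 = 1
  0+0 = 0
  1+1 = 0 carry 1
  0+0+1 = 1
  1+1 = 0 carry 1
  1+1+1 = 1 carry 1
  1+1+1 = 1 carry 1
  0+0+1 = 1
  1+0 = 1
  0+0 = 0
  0+0 = 0
  1+0 = 1
  0+0 = 0
  0+1 = 1
  1+1 = 0 carry 1
  0+0+1 = 1
  1+0 = 1

0b110101001111010011001001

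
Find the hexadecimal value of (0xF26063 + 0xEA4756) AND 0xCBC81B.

Add column by column in base 16, right to left:
  3+6 = 9
  6+5 = B
  0+7 = 7
  6+4 = A
  2+A = C
  F+E = D carry 1
  final carry 1
Sum = 0x1DCA7B9; now AND with 0xCBC81B:
  1&0=0, D&C=C, C&B=8, A&C=8, 7&8=0, B&1=1, 9&B=9

0xC88019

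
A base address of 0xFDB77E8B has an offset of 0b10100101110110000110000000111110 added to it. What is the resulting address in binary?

0b110100011100011111101111011001001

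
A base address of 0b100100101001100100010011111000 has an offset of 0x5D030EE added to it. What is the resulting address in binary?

0b101010011101100111010111100110

0x5D030EE = 0b101110100000011000011101110 in binary.
Add column by column in base 2, right to left:
  0+0 = 0
  0+1 = 1
  0+1 = 1
  1+1 = 0 carry 1
  1+0+1 = 0 carry 1
  1+1+1 = 1 carry 1
  1+1+1 = 1 carry 1
  1+1+1 = 1 carry 1
  0+0+1 = 1
  0+0 = 0
  1+0 = 1
  0+0 = 0
  0+1 = 1
  0+1 = 1
  1+0 = 1
  0+0 = 0
  0+0 = 0
  1+0 = 1
  1+0 = 1
  0+0 = 0
  0+1 = 1
  1+0 = 1
  0+1 = 1
  1+1 = 0 carry 1
  0+1+1 = 0 carry 1
  0+0+1 = 1
  1+1 = 0 carry 1
  0+0+1 = 1
  0+0 = 0
  1+0 = 1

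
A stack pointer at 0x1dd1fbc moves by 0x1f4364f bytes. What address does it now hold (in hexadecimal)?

Add column by column in base 16, right to left:
  c+f = b carry 1
  b+4+1 = 0 carry 1
  f+6+1 = 6 carry 1
  1+3+1 = 5
  d+4 = 1 carry 1
  d+f+1 = d carry 1
  1+1+1 = 3

0x3d1560b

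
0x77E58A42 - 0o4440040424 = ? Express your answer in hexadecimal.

0o4440040424 = 0x24804114 in hexadecimal.
Subtract column by column in base 16:
  2-4 → E (borrow)
  4-1-1 → 2
  A-1 → 9
  8-4 → 4
  5-0 → 5
  E-8 → 6
  7-4 → 3
  7-2 → 5

0x5365492E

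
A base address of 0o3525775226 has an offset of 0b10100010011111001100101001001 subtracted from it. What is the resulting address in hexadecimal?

0o3525775226 = 0x1d57fa96 in hexadecimal.
0b10100010011111001100101001001 = 0x144f9949 in hexadecimal.
Subtract column by column in base 16:
  6-9 → d (borrow)
  9-4-1 → 4
  a-9 → 1
  f-9 → 6
  7-f → 8 (borrow)
  5-4-1 → 0
  d-4 → 9
  1-1 → 0

0x908614d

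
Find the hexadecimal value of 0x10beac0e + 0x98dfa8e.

Add column by column in base 16, right to left:
  e+e = c carry 1
  0+8+1 = 9
  c+a = 6 carry 1
  a+f+1 = a carry 1
  e+d+1 = c carry 1
  b+8+1 = 4 carry 1
  0+9+1 = a
  1+0 = 1

0x1a4ca69c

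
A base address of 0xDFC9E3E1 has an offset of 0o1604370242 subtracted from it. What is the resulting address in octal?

0xDFC9E3E1 = 0o33762361741 in octal.
Subtract column by column in base 8:
  1-2 → 7 (borrow)
  4-4-1 → 7 (borrow)
  7-2-1 → 4
  1-0 → 1
  6-7 → 7 (borrow)
  3-3-1 → 7 (borrow)
  2-4-1 → 5 (borrow)
  6-0-1 → 5
  7-6 → 1
  3-1 → 2
  3-0 → 3

0o32155771477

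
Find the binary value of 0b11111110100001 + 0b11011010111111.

Add column by column in base 2, right to left:
  1+1 = 0 carry 1
  0+1+1 = 0 carry 1
  0+1+1 = 0 carry 1
  0+1+1 = 0 carry 1
  0+1+1 = 0 carry 1
  1+1+1 = 1 carry 1
  0+0+1 = 1
  1+1 = 0 carry 1
  1+0+1 = 0 carry 1
  1+1+1 = 1 carry 1
  1+1+1 = 1 carry 1
  1+0+1 = 0 carry 1
  1+1+1 = 1 carry 1
  1+1+1 = 1 carry 1
  final carry 1

0b111011001100000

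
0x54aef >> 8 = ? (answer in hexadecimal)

Shifting right by 8 bits = 2 hex digits: drop the last 2.

0x54a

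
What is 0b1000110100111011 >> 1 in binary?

Right shift by 1: drop the 1 least-significant bit.

0b100011010011101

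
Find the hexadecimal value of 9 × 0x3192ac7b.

0x1be281053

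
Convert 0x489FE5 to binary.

0b10010001001111111100101

Expand each hex digit to 4 bits: 4=0100 8=1000 9=1001 F=1111 E=1110 5=0101.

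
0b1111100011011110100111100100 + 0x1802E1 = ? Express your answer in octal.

0b1111100011011110100111100100 = 0o1743364744 in octal.
0x1802E1 = 0o6001341 in octal.
Add column by column in base 8, right to left:
  4+1 = 5
  4+4 = 0 carry 1
  7+3+1 = 3 carry 1
  4+1+1 = 6
  6+0 = 6
  3+0 = 3
  3+6 = 1 carry 1
  4+0+1 = 5
  7+0 = 7
  1+0 = 1

0o1751366305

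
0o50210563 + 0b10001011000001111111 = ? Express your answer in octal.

0b10001011000001111111 = 0o2130177 in octal.
Add column by column in base 8, right to left:
  3+7 = 2 carry 1
  6+7+1 = 6 carry 1
  5+1+1 = 7
  0+0 = 0
  1+3 = 4
  2+1 = 3
  0+2 = 2
  5+0 = 5

0o52340762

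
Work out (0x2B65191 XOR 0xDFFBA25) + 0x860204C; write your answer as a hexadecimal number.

First 0x2B65191 XOR 0xDFFBA25 = 0xF49EBB4.
Add column by column in base 16, right to left:
  4+C = 0 carry 1
  B+4+1 = 0 carry 1
  B+0+1 = C
  E+2 = 0 carry 1
  9+0+1 = A
  4+6 = A
  F+8 = 7 carry 1
  final carry 1

0x17AA0C00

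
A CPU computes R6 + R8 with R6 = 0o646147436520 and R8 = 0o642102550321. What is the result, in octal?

0o1510252207041

Add column by column in base 8, right to left:
  0+1 = 1
  2+2 = 4
  5+3 = 0 carry 1
  6+0+1 = 7
  3+5 = 0 carry 1
  4+5+1 = 2 carry 1
  7+2+1 = 2 carry 1
  4+0+1 = 5
  1+1 = 2
  6+2 = 0 carry 1
  4+4+1 = 1 carry 1
  6+6+1 = 5 carry 1
  final carry 1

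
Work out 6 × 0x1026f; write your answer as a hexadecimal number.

Multiply each base-16 digit by 6, carrying:
  f×6 = 90 → write a carry 5
  6×6+5 = 41 → write 9 carry 2
  2×6+2 = 14 → write e
  0×6 = 0 → write 0
  1×6 = 6 → write 6

0x60e9a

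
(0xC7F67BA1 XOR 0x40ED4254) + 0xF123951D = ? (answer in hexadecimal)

0x1783ECF12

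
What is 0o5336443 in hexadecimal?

Each octal digit is 3 bits: 5=101 3=011 3=011 6=110 4=100 4=100 3=011.
Group the bits into nibbles: 0001 0101 1011 1101 0010 0011 → 15BD23.

0x15BD23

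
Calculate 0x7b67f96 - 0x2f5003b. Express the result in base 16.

Subtract column by column in base 16:
  6-b → b (borrow)
  9-3-1 → 5
  f-0 → f
  7-0 → 7
  6-5 → 1
  b-f → c (borrow)
  7-2-1 → 4

0x4c17f5b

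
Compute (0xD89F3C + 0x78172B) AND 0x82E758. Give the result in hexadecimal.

Add column by column in base 16, right to left:
  C+B = 7 carry 1
  3+2+1 = 6
  F+7 = 6 carry 1
  9+1+1 = B
  8+8 = 0 carry 1
  D+7+1 = 5 carry 1
  final carry 1
Sum = 0x150B667; now AND with 0x82E758:
  1&0=0, 5&8=0, 0&2=0, B&E=A, 6&7=6, 6&5=4, 7&8=0

0xA640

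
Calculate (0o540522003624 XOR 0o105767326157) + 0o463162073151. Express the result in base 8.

First 0o540522003624 XOR 0o105767326157 = 0o445245325773.
Add column by column in base 8, right to left:
  3+1 = 4
  7+5 = 4 carry 1
  7+1+1 = 1 carry 1
  5+3+1 = 1 carry 1
  2+7+1 = 2 carry 1
  3+0+1 = 4
  5+2 = 7
  4+6 = 2 carry 1
  2+1+1 = 4
  5+3 = 0 carry 1
  4+6+1 = 3 carry 1
  4+4+1 = 1 carry 1
  final carry 1

0o1130427421144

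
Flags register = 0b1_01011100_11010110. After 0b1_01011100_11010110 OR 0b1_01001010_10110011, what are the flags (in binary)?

0b10101111011110111

OR bit by bit (1 where either bit is 1):
  10101110011010110
| 10100101010110011
= 10101111011110111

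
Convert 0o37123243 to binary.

0b11111001010011010100011

Each octal digit is 3 bits: 3=011 7=111 1=001 2=010 3=011 2=010 4=100 3=011.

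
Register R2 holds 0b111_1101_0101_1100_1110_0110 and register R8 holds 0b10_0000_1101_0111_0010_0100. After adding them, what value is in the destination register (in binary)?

Add column by column in base 2, right to left:
  0+0 = 0
  1+0 = 1
  1+1 = 0 carry 1
  0+0+1 = 1
  0+0 = 0
  1+1 = 0 carry 1
  1+0+1 = 0 carry 1
  1+0+1 = 0 carry 1
  0+1+1 = 0 carry 1
  0+1+1 = 0 carry 1
  1+1+1 = 1 carry 1
  1+0+1 = 0 carry 1
  1+1+1 = 1 carry 1
  0+0+1 = 1
  1+1 = 0 carry 1
  0+1+1 = 0 carry 1
  1+0+1 = 0 carry 1
  0+0+1 = 1
  1+0 = 1
  1+0 = 1
  1+0 = 1
  1+1 = 0 carry 1
  1+0+1 = 0 carry 1
  final carry 1

0b100111100011010000001010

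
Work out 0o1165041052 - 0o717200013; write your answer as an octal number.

Subtract column by column in base 8:
  2-3 → 7 (borrow)
  5-1-1 → 3
  0-0 → 0
  1-0 → 1
  4-0 → 4
  0-2 → 6 (borrow)
  5-7-1 → 5 (borrow)
  6-1-1 → 4
  1-7 → 2 (borrow)
  1-0-1 → 0

0o245641037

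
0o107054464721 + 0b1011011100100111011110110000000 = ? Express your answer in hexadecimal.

0o107054464721 = 0x238B269D1 in hexadecimal.
0b1011011100100111011110110000000 = 0x5B93BD80 in hexadecimal.
Add column by column in base 16, right to left:
  1+0 = 1
  D+8 = 5 carry 1
  9+D+1 = 7 carry 1
  6+B+1 = 2 carry 1
  2+3+1 = 6
  B+9 = 4 carry 1
  8+B+1 = 4 carry 1
  3+5+1 = 9
  2+0 = 2

0x294462751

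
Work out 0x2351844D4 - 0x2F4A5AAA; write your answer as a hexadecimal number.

Subtract column by column in base 16:
  4-A → A (borrow)
  D-A-1 → 2
  4-A → A (borrow)
  4-5-1 → E (borrow)
  8-A-1 → D (borrow)
  1-4-1 → C (borrow)
  5-F-1 → 5 (borrow)
  3-2-1 → 0
  2-0 → 2

0x205CDEA2A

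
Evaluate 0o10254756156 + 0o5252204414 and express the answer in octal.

Add column by column in base 8, right to left:
  6+4 = 2 carry 1
  5+1+1 = 7
  1+4 = 5
  6+4 = 2 carry 1
  5+0+1 = 6
  7+2 = 1 carry 1
  4+2+1 = 7
  5+5 = 2 carry 1
  2+2+1 = 5
  0+5 = 5
  1+0 = 1

0o15527162572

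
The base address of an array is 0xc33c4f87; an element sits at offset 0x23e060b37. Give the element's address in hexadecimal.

0x301425abe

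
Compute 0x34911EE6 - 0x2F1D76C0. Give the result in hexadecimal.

0x573A826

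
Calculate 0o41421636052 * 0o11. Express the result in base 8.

0o455640216572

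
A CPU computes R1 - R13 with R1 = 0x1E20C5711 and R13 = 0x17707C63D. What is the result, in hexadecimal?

Subtract column by column in base 16:
  1-D → 4 (borrow)
  1-3-1 → D (borrow)
  7-6-1 → 0
  5-C → 9 (borrow)
  C-7-1 → 4
  0-0 → 0
  2-7 → B (borrow)
  E-7-1 → 6
  1-1 → 0

0x6B0490D4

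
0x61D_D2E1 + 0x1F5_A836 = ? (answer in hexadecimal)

0x8137B17

Add column by column in base 16, right to left:
  1+6 = 7
  E+3 = 1 carry 1
  2+8+1 = B
  D+A = 7 carry 1
  D+5+1 = 3 carry 1
  1+F+1 = 1 carry 1
  6+1+1 = 8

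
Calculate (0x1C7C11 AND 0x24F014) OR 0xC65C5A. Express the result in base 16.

0xC67C5A

0x1C7C11 AND 0x24F014 = 0x047010.
Then OR with 0xC65C5A.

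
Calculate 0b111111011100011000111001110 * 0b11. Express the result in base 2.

Multiply each base-2 digit by 3, carrying:
  0×3 = 0 → write 0
  1×3 = 3 → write 1 carry 1
  1×3+1 = 4 → write 0 carry 2
  1×3+2 = 5 → write 1 carry 2
  0×3+2 = 2 → write 0 carry 1
  0×3+1 = 1 → write 1
  1×3 = 3 → write 1 carry 1
  1×3+1 = 4 → write 0 carry 2
  1×3+2 = 5 → write 1 carry 2
  0×3+2 = 2 → write 0 carry 1
  0×3+1 = 1 → write 1
  0×3 = 0 → write 0
  1×3 = 3 → write 1 carry 1
  1×3+1 = 4 → write 0 carry 2
  0×3+2 = 2 → write 0 carry 1
  0×3+1 = 1 → write 1
  0×3 = 0 → write 0
  1×3 = 3 → write 1 carry 1
  1×3+1 = 4 → write 0 carry 2
  1×3+2 = 5 → write 1 carry 2
  0×3+2 = 2 → write 0 carry 1
  1×3+1 = 4 → write 0 carry 2
  1×3+2 = 5 → write 1 carry 2
  1×3+2 = 5 → write 1 carry 2
  1×3+2 = 5 → write 1 carry 2
  1×3+2 = 5 → write 1 carry 2
  1×3+2 = 5 → write 1 carry 2
  remaining carry: 10

0b10111110010101001010101101010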